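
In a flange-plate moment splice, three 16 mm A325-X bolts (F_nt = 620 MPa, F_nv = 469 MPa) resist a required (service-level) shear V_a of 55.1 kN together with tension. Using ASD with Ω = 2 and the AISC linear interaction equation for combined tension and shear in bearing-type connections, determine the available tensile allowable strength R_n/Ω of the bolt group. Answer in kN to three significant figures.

170 kN

A_b = π·16²/4 = 201.1 mm²; f_rv = 55.1 × 1000 / (3 × 201.1) = 91.35 MPa.
F'_nt = 1.3 F_nt − (Ω F_nt / F_nv) f_rv = 1.3·620 − (2·620/469)·91.35 = 564.5 MPa, capped at F_nt → F'_nt = 564.5 MPa.
R_n = F'_nt · A_b · n = 564.5 × 201.1 × 3 / 1000 = 340.5 kN.
Allowable strength R_n/Ω = 340.5 / 2 = 170 kN.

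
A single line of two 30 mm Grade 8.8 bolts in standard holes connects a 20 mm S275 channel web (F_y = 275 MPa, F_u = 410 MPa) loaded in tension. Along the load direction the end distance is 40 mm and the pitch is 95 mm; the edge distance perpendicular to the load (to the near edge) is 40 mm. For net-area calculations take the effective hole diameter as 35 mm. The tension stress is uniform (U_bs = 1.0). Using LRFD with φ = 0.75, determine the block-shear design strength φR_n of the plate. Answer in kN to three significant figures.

Shear plane L_v = 40 + 1·95 = 135 mm; A_gv = 135 × 20 = 2700 mm².
A_nv = (135 − 1.5·35) × 20 = 1650 mm².
A_nt = (40 − 0.5·35) × 20 = 450 mm².
0.6 F_u A_nv = 405.9 kN; 0.6 F_y A_gv = 445.5 kN → shear rupture governs the shear term.
R_n = 405.9 + 1.0 × 410 × 450 / 1000 = 590.4 kN.
Design strength φR_n = 0.75 × 590.4 = 443 kN.

443 kN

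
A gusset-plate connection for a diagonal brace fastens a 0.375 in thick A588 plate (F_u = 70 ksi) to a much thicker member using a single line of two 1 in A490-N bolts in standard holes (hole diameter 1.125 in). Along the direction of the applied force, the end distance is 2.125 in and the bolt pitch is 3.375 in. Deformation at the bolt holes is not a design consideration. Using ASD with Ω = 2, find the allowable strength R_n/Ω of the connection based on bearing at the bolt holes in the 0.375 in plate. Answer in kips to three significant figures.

Per bolt r_n = 1.5 l_c t F_u ≤ 3.0 d t F_u; upper limit = 3.0 × 1 × 0.375 × 70 = 78.75 kips.
Edge bolt: l_c = 2.125 − 1.125/2 = 1.562 in → 1.5 × 1.562 × 0.375 × 70 = 61.52 → r_n = 61.52 kips.
Interior bolts: l_c = 3.375 − 1.125 = 2.25 in → 1.5 × 2.25 × 0.375 × 70 = 88.59 → r_n = 78.75 kips.
R_n = 1 × 61.52 + 1 × 78.75 = 140.3 kips.
Allowable strength R_n/Ω = 140.3 / 2 = 70.1 kips.

70.1 kips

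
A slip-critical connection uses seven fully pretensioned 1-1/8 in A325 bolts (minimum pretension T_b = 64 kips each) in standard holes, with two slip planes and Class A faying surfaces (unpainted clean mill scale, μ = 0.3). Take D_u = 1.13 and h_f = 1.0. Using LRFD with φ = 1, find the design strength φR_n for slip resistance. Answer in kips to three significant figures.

304 kips

R_n = μ · D_u · h_f · T_b · n_s · n_b = 0.3 × 1.13 × 1.0 × 64 × 2 × 7 = 303.7 kips.
Design strength φR_n = 1 × 303.7 = 304 kips.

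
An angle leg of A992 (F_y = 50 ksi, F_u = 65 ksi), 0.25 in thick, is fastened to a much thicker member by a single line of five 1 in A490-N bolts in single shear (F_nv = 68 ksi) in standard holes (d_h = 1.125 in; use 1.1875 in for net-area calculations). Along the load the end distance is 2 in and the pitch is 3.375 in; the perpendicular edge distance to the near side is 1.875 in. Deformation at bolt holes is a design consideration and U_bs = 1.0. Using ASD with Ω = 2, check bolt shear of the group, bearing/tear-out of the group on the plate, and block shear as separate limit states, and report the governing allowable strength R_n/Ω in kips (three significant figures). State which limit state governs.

Bolt shear: A_b = π·1²/4 = 0.7854 in²; R_n = 68 × 0.7854 × 5 × 1 = 267 kips → 267 / 2 = 134 kips.
Bearing: edge l_c = 1.438, r_n = 28.03 kips; interior l_c = 2.25, r_n = 39 kips; R_n = 28.03 + 4·39 = 184 kips → 92 kips.
Block shear: A_gv = 3.875, A_nv = 2.539, A_nt = 0.3203 in²; R_n = min(0.6F_uA_nv, 0.6F_yA_gv) + U_bs·F_u·A_nt = 119.8 kips → 59.9 kips.
Block shear governs: 59.9 kips.

59.9 kips (block shear governs)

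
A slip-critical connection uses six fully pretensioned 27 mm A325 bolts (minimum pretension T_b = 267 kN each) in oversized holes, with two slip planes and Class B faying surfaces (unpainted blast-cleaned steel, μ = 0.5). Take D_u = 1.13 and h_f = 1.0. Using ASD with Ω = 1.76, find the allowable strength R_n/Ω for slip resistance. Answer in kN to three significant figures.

R_n = μ · D_u · h_f · T_b · n_s · n_b = 0.5 × 1.13 × 1.0 × 267 × 2 × 6 = 1810 kN.
Allowable strength R_n/Ω = 1810 / 1.76 = 1030 kN.

1030 kN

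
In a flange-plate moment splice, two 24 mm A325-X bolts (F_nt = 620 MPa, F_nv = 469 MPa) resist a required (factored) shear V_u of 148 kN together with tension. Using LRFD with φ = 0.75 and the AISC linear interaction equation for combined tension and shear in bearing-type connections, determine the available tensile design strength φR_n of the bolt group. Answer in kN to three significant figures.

A_b = π·24²/4 = 452.4 mm²; f_rv = 148 × 1000 / (2 × 452.4) = 163.6 MPa.
F'_nt = 1.3 F_nt − (F_nt / φF_nv) f_rv = 1.3·620 − (620/(0.75·469))·163.6 = 517.7 MPa, capped at F_nt → F'_nt = 517.7 MPa.
R_n = F'_nt · A_b · n = 517.7 × 452.4 × 2 / 1000 = 468.4 kN.
Design strength φR_n = 0.75 × 468.4 = 351 kN.

351 kN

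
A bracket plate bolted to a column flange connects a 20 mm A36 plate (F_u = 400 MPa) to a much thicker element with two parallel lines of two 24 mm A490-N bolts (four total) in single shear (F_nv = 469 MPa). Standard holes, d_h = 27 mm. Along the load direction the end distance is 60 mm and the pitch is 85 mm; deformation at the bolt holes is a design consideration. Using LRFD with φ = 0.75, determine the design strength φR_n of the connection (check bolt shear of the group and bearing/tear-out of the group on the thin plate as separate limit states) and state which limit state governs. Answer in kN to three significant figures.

Bolt shear: A_b = π·24²/4 = 452.4 mm²; R_n = 469 × 452.4 × 4 × 1 / 1000 = 848.7 kN → 0.75 × 848.7 = 637 kN.
Bearing (1.2 l_c t F_u ≤ 2.4 d t F_u): upper limit = 2.4·24·20·400 / 1000 = 460.8 kN.
  Edge l_c = 60 − 27/2 = 46.5 → r_n = 446.4 kN; interior l_c = 85 − 27 = 58 → r_n = 460.8 kN.
  R_n,bearing = 2·446.4 + 2·460.8 = 1814 kN → 0.75 × 1814 = 1360 kN.
Bolt shear governs: 637 kN.

637 kN (bolt shear governs)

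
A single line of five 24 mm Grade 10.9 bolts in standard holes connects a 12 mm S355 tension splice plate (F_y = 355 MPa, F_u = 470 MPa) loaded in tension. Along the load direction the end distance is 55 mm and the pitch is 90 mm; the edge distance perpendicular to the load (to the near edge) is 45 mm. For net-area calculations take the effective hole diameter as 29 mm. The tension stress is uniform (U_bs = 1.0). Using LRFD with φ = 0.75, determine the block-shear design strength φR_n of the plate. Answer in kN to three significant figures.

Shear plane L_v = 55 + 4·90 = 415 mm; A_gv = 415 × 12 = 4980 mm².
A_nv = (415 − 4.5·29) × 12 = 3414 mm².
A_nt = (45 − 0.5·29) × 12 = 366 mm².
0.6 F_u A_nv = 962.7 kN; 0.6 F_y A_gv = 1061 kN → shear rupture governs the shear term.
R_n = 962.7 + 1.0 × 470 × 366 / 1000 = 1135 kN.
Design strength φR_n = 0.75 × 1135 = 851 kN.

851 kN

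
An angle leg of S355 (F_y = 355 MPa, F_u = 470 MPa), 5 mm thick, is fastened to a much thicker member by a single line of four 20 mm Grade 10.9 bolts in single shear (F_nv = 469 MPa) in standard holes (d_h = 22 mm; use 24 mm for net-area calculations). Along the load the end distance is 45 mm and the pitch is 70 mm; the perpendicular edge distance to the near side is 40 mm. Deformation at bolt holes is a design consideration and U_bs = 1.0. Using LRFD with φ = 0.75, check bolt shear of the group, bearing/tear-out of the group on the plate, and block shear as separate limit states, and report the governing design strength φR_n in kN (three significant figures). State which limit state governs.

Bolt shear: A_b = π·20²/4 = 314.2 mm²; R_n = 469 × 314.2 × 4 × 1 / 1000 = 589.4 kN → 0.75 × 589.4 = 442 kN.
Bearing: edge l_c = 34, r_n = 95.88 kN; interior l_c = 48, r_n = 112.8 kN; R_n = 95.88 + 3·112.8 = 434.3 kN → 326 kN.
Block shear: A_gv = 1275, A_nv = 855, A_nt = 140 mm²; R_n = min(0.6F_uA_nv, 0.6F_yA_gv) + U_bs·F_u·A_nt = 306.9 kN → 230 kN.
Block shear governs: 230 kN.

230 kN (block shear governs)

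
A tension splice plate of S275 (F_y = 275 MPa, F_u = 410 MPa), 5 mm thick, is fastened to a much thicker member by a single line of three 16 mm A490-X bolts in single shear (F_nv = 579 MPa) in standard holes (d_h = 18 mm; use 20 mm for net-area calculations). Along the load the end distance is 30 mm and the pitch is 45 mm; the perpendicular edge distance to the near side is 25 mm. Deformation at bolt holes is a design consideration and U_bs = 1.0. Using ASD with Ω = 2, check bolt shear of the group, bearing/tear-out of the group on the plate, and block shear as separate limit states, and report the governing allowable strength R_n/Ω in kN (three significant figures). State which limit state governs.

Bolt shear: A_b = π·16²/4 = 201.1 mm²; R_n = 579 × 201.1 × 3 × 1 / 1000 = 349.2 kN → 349.2 / 2 = 175 kN.
Bearing: edge l_c = 21, r_n = 51.66 kN; interior l_c = 27, r_n = 66.42 kN; R_n = 51.66 + 2·66.42 = 184.5 kN → 92.2 kN.
Block shear: A_gv = 600, A_nv = 350, A_nt = 75 mm²; R_n = min(0.6F_uA_nv, 0.6F_yA_gv) + U_bs·F_u·A_nt = 116.9 kN → 58.4 kN.
Block shear governs: 58.4 kN.

58.4 kN (block shear governs)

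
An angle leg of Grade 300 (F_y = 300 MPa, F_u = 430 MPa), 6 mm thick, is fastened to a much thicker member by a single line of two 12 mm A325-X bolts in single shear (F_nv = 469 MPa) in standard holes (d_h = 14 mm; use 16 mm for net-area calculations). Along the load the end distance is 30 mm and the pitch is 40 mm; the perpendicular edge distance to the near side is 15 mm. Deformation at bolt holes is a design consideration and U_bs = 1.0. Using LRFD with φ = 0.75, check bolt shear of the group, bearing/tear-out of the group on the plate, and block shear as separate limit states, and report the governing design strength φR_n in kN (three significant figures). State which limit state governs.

67 kN (block shear governs)

Bolt shear: A_b = π·12²/4 = 113.1 mm²; R_n = 469 × 113.1 × 2 × 1 / 1000 = 106.1 kN → 0.75 × 106.1 = 79.6 kN.
Bearing: edge l_c = 23, r_n = 71.21 kN; interior l_c = 26, r_n = 74.3 kN; R_n = 71.21 + 1·74.3 = 145.5 kN → 109 kN.
Block shear: A_gv = 420, A_nv = 276, A_nt = 42 mm²; R_n = min(0.6F_uA_nv, 0.6F_yA_gv) + U_bs·F_u·A_nt = 89.27 kN → 67 kN.
Block shear governs: 67 kN.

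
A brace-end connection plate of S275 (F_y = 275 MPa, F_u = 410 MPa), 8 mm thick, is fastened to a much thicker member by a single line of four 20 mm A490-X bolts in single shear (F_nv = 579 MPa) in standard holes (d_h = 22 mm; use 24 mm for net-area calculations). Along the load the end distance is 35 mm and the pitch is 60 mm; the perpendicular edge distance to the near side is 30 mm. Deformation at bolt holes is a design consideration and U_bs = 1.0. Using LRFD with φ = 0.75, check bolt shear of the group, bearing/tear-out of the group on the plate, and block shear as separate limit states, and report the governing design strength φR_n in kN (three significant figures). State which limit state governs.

Bolt shear: A_b = π·20²/4 = 314.2 mm²; R_n = 579 × 314.2 × 4 × 1 / 1000 = 727.6 kN → 0.75 × 727.6 = 546 kN.
Bearing: edge l_c = 24, r_n = 94.46 kN; interior l_c = 38, r_n = 149.6 kN; R_n = 94.46 + 3·149.6 = 543.2 kN → 407 kN.
Block shear: A_gv = 1720, A_nv = 1048, A_nt = 144 mm²; R_n = min(0.6F_uA_nv, 0.6F_yA_gv) + U_bs·F_u·A_nt = 316.8 kN → 238 kN.
Block shear governs: 238 kN.

238 kN (block shear governs)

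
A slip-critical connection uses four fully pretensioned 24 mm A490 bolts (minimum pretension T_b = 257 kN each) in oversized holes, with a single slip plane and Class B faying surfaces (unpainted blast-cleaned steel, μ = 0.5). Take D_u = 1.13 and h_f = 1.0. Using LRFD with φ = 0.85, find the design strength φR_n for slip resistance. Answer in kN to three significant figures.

494 kN

R_n = μ · D_u · h_f · T_b · n_s · n_b = 0.5 × 1.13 × 1.0 × 257 × 1 × 4 = 580.8 kN.
Design strength φR_n = 0.85 × 580.8 = 494 kN.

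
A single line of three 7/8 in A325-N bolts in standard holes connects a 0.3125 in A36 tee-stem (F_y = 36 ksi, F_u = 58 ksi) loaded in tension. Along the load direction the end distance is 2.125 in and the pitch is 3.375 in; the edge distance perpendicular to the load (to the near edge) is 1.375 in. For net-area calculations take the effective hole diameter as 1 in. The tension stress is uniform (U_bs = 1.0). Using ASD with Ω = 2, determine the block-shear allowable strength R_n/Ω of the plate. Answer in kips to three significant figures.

37.9 kips

Shear plane L_v = 2.125 + 2·3.375 = 8.875 in; A_gv = 8.875 × 0.3125 = 2.773 in².
A_nv = (8.875 − 2.5·1) × 0.3125 = 1.992 in².
A_nt = (1.375 − 0.5·1) × 0.3125 = 0.2734 in².
0.6 F_u A_nv = 69.33 kips; 0.6 F_y A_gv = 59.91 kips → shear yielding governs the shear term.
R_n = 59.91 + 1.0 × 58 × 0.2734 = 75.77 kips.
Allowable strength R_n/Ω = 75.77 / 2 = 37.9 kips.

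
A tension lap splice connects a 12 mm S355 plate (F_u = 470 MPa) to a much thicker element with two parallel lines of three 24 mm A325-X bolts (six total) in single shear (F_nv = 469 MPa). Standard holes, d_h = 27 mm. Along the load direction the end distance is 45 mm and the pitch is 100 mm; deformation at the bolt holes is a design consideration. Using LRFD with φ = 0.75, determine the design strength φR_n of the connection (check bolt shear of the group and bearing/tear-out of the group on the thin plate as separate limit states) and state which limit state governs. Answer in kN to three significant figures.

955 kN (bolt shear governs)

Bolt shear: A_b = π·24²/4 = 452.4 mm²; R_n = 469 × 452.4 × 6 × 1 / 1000 = 1273 kN → 0.75 × 1273 = 955 kN.
Bearing (1.2 l_c t F_u ≤ 2.4 d t F_u): upper limit = 2.4·24·12·470 / 1000 = 324.9 kN.
  Edge l_c = 45 − 27/2 = 31.5 → r_n = 213.2 kN; interior l_c = 100 − 27 = 73 → r_n = 324.9 kN.
  R_n,bearing = 2·213.2 + 4·324.9 = 1726 kN → 0.75 × 1726 = 1290 kN.
Bolt shear governs: 955 kN.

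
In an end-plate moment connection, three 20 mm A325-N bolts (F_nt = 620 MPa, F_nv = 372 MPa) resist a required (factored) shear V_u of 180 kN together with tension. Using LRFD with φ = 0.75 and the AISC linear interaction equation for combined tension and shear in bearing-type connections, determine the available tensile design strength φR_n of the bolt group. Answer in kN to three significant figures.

A_b = π·20²/4 = 314.2 mm²; f_rv = 180 × 1000 / (3 × 314.2) = 191 MPa.
F'_nt = 1.3 F_nt − (F_nt / φF_nv) f_rv = 1.3·620 − (620/(0.75·372))·191 = 381.6 MPa, capped at F_nt → F'_nt = 381.6 MPa.
R_n = F'_nt · A_b · n = 381.6 × 314.2 × 3 / 1000 = 359.6 kN.
Design strength φR_n = 0.75 × 359.6 = 270 kN.

270 kN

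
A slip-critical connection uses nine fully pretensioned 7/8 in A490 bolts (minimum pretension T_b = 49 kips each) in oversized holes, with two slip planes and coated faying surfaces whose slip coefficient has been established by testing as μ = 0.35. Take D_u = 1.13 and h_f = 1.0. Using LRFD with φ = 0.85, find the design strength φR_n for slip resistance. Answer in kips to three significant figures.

297 kips

R_n = μ · D_u · h_f · T_b · n_s · n_b = 0.35 × 1.13 × 1.0 × 49 × 2 × 9 = 348.8 kips.
Design strength φR_n = 0.85 × 348.8 = 297 kips.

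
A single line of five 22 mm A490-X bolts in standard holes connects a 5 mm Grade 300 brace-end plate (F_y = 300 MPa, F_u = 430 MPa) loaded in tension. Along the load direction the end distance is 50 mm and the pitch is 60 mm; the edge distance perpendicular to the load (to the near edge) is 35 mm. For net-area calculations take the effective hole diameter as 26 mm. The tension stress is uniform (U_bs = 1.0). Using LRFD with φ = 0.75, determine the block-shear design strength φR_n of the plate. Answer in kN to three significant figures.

Shear plane L_v = 50 + 4·60 = 290 mm; A_gv = 290 × 5 = 1450 mm².
A_nv = (290 − 4.5·26) × 5 = 865 mm².
A_nt = (35 − 0.5·26) × 5 = 110 mm².
0.6 F_u A_nv = 223.2 kN; 0.6 F_y A_gv = 261 kN → shear rupture governs the shear term.
R_n = 223.2 + 1.0 × 430 × 110 / 1000 = 270.5 kN.
Design strength φR_n = 0.75 × 270.5 = 203 kN.

203 kN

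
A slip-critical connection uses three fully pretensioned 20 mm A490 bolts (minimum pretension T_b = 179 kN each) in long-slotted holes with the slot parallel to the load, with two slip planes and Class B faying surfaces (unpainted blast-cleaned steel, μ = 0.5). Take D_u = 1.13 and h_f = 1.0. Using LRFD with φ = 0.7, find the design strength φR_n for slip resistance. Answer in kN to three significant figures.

R_n = μ · D_u · h_f · T_b · n_s · n_b = 0.5 × 1.13 × 1.0 × 179 × 2 × 3 = 606.8 kN.
Design strength φR_n = 0.7 × 606.8 = 425 kN.

425 kN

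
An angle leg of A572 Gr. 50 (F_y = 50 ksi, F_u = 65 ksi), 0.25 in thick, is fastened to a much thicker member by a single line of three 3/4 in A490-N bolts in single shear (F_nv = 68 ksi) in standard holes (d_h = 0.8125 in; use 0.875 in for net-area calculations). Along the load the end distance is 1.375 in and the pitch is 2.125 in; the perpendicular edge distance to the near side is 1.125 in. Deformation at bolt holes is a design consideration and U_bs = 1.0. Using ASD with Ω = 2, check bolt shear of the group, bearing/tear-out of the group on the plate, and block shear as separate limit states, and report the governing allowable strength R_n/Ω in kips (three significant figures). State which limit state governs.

22.3 kips (block shear governs)

Bolt shear: A_b = π·0.75²/4 = 0.4418 in²; R_n = 68 × 0.4418 × 3 × 1 = 90.12 kips → 90.12 / 2 = 45.1 kips.
Bearing: edge l_c = 0.9688, r_n = 18.89 kips; interior l_c = 1.312, r_n = 25.59 kips; R_n = 18.89 + 2·25.59 = 70.08 kips → 35 kips.
Block shear: A_gv = 1.406, A_nv = 0.8594, A_nt = 0.1719 in²; R_n = min(0.6F_uA_nv, 0.6F_yA_gv) + U_bs·F_u·A_nt = 44.69 kips → 22.3 kips.
Block shear governs: 22.3 kips.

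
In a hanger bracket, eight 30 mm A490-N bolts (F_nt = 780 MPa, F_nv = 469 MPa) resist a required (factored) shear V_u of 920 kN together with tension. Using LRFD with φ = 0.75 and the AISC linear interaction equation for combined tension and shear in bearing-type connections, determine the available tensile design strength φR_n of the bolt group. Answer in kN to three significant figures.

A_b = π·30²/4 = 706.9 mm²; f_rv = 920 × 1000 / (8 × 706.9) = 162.7 MPa.
F'_nt = 1.3 F_nt − (F_nt / φF_nv) f_rv = 1.3·780 − (780/(0.75·469))·162.7 = 653.2 MPa, capped at F_nt → F'_nt = 653.2 MPa.
R_n = F'_nt · A_b · n = 653.2 × 706.9 × 8 / 1000 = 3694 kN.
Design strength φR_n = 0.75 × 3694 = 2770 kN.

2770 kN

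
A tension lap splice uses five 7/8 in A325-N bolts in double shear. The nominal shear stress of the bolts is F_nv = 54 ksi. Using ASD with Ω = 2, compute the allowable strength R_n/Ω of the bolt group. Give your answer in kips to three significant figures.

162 kips

A_b = π × 0.875² / 4 = 0.6013 in².
R_n = F_nv · A_b · n · n_s = 54 × 0.6013 × 5 × 2 = 324.7 kips.
Allowable strength R_n/Ω = 324.7 / 2 = 162 kips.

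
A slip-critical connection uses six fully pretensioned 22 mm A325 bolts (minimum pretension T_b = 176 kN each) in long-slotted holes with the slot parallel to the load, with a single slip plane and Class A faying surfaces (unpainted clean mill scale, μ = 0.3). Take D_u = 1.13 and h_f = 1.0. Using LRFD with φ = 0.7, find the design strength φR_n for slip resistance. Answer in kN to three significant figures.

R_n = μ · D_u · h_f · T_b · n_s · n_b = 0.3 × 1.13 × 1.0 × 176 × 1 × 6 = 358 kN.
Design strength φR_n = 0.7 × 358 = 251 kN.

251 kN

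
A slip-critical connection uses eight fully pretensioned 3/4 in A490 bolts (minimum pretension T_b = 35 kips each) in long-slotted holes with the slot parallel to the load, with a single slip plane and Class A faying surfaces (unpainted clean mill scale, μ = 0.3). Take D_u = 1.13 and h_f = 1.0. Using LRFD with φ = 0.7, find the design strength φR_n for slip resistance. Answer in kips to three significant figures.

R_n = μ · D_u · h_f · T_b · n_s · n_b = 0.3 × 1.13 × 1.0 × 35 × 1 × 8 = 94.92 kips.
Design strength φR_n = 0.7 × 94.92 = 66.4 kips.

66.4 kips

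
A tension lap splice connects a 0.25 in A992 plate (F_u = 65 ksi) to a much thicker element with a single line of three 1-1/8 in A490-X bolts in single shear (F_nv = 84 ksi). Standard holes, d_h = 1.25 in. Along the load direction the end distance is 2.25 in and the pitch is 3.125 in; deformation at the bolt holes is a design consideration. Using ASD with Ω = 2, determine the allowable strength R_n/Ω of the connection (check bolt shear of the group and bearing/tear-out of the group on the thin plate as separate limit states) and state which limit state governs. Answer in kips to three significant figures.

52.4 kips (bearing governs)

Bolt shear: A_b = π·1.125²/4 = 0.994 in²; R_n = 84 × 0.994 × 3 × 1 = 250.5 kips → 250.5 / 2 = 125 kips.
Bearing (1.2 l_c t F_u ≤ 2.4 d t F_u): upper limit = 2.4·1.125·0.25·65 = 43.87 kips.
  Edge l_c = 2.25 − 1.25/2 = 1.625 → r_n = 31.69 kips; interior l_c = 3.125 − 1.25 = 1.875 → r_n = 36.56 kips.
  R_n,bearing = 1·31.69 + 2·36.56 = 104.8 kips → 104.8 / 2 = 52.4 kips.
Bearing governs: 52.4 kips.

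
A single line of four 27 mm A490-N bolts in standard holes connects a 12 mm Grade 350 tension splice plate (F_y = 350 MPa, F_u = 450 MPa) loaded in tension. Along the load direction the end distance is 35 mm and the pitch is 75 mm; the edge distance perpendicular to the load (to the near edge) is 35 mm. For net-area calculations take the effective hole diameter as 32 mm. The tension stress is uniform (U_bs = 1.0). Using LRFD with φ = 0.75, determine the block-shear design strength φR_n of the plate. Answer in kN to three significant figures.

437 kN

Shear plane L_v = 35 + 3·75 = 260 mm; A_gv = 260 × 12 = 3120 mm².
A_nv = (260 − 3.5·32) × 12 = 1776 mm².
A_nt = (35 − 0.5·32) × 12 = 228 mm².
0.6 F_u A_nv = 479.5 kN; 0.6 F_y A_gv = 655.2 kN → shear rupture governs the shear term.
R_n = 479.5 + 1.0 × 450 × 228 / 1000 = 582.1 kN.
Design strength φR_n = 0.75 × 582.1 = 437 kN.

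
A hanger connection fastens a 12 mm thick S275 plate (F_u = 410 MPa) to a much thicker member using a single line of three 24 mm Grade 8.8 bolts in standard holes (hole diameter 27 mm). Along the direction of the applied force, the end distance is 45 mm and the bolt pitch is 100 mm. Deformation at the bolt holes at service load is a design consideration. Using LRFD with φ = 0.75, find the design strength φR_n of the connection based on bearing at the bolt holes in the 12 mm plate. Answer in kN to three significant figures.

565 kN

Per bolt r_n = 1.2 l_c t F_u ≤ 2.4 d t F_u; upper limit = 2.4 × 24 × 12 × 410 / 1000 = 283.4 kN.
Edge bolt: l_c = 45 − 27/2 = 31.5 mm → 1.2 × 31.5 × 12 × 410 / 1000 = 186 → r_n = 186 kN.
Interior bolts: l_c = 100 − 27 = 73 mm → 1.2 × 73 × 12 × 410 / 1000 = 431 → r_n = 283.4 kN.
R_n = 1 × 186 + 2 × 283.4 = 752.8 kN.
Design strength φR_n = 0.75 × 752.8 = 565 kN.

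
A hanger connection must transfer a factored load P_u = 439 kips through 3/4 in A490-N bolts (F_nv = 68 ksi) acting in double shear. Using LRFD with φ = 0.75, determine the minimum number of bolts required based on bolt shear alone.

A_b = π·0.75²/4 = 0.4418 in².
Per-bolt design strength φR_n = 0.75 × 68 × 0.4418 × 2 = 45.06 kips.
n ≥ 439 / 45.06 = 9.742 → use 10 bolts.

10 bolts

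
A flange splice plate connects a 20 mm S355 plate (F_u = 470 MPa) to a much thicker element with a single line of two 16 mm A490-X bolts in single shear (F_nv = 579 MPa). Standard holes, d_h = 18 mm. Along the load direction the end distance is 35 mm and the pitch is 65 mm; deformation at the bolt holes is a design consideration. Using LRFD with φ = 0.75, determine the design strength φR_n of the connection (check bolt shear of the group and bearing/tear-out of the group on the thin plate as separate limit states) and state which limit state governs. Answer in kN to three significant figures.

Bolt shear: A_b = π·16²/4 = 201.1 mm²; R_n = 579 × 201.1 × 2 × 1 / 1000 = 232.8 kN → 0.75 × 232.8 = 175 kN.
Bearing (1.2 l_c t F_u ≤ 2.4 d t F_u): upper limit = 2.4·16·20·470 / 1000 = 361 kN.
  Edge l_c = 35 − 18/2 = 26 → r_n = 293.3 kN; interior l_c = 65 − 18 = 47 → r_n = 361 kN.
  R_n,bearing = 1·293.3 + 1·361 = 654.2 kN → 0.75 × 654.2 = 491 kN.
Bolt shear governs: 175 kN.

175 kN (bolt shear governs)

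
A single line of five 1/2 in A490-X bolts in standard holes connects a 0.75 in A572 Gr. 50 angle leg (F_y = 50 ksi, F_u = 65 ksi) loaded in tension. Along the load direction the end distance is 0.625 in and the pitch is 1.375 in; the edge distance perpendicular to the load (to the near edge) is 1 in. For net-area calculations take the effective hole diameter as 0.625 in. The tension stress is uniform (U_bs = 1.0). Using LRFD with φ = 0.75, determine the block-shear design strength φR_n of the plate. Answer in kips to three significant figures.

Shear plane L_v = 0.625 + 4·1.375 = 6.125 in; A_gv = 6.125 × 0.75 = 4.594 in².
A_nv = (6.125 − 4.5·0.625) × 0.75 = 2.484 in².
A_nt = (1 − 0.5·0.625) × 0.75 = 0.5156 in².
0.6 F_u A_nv = 96.89 kips; 0.6 F_y A_gv = 137.8 kips → shear rupture governs the shear term.
R_n = 96.89 + 1.0 × 65 × 0.5156 = 130.4 kips.
Design strength φR_n = 0.75 × 130.4 = 97.8 kips.

97.8 kips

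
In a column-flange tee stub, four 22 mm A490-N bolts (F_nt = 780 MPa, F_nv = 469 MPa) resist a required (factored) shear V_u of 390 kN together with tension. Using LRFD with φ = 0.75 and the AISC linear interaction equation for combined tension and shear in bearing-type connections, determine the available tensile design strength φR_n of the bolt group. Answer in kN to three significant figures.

A_b = π·22²/4 = 380.1 mm²; f_rv = 390 × 1000 / (4 × 380.1) = 256.5 MPa.
F'_nt = 1.3 F_nt − (F_nt / φF_nv) f_rv = 1.3·780 − (780/(0.75·469))·256.5 = 445.2 MPa, capped at F_nt → F'_nt = 445.2 MPa.
R_n = F'_nt · A_b · n = 445.2 × 380.1 × 4 / 1000 = 677 kN.
Design strength φR_n = 0.75 × 677 = 508 kN.

508 kN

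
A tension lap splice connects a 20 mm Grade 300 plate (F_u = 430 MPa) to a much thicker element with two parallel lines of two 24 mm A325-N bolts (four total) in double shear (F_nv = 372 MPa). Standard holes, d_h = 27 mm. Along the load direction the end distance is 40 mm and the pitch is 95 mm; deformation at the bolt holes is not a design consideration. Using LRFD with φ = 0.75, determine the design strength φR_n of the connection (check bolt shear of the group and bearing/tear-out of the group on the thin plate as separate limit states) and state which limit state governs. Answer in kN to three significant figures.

Bolt shear: A_b = π·24²/4 = 452.4 mm²; R_n = 372 × 452.4 × 4 × 2 / 1000 = 1346 kN → 0.75 × 1346 = 1010 kN.
Bearing (1.5 l_c t F_u ≤ 3.0 d t F_u): upper limit = 3.0·24·20·430 / 1000 = 619.2 kN.
  Edge l_c = 40 − 27/2 = 26.5 → r_n = 341.9 kN; interior l_c = 95 − 27 = 68 → r_n = 619.2 kN.
  R_n,bearing = 2·341.9 + 2·619.2 = 1922 kN → 0.75 × 1922 = 1440 kN.
Bolt shear governs: 1010 kN.

1010 kN (bolt shear governs)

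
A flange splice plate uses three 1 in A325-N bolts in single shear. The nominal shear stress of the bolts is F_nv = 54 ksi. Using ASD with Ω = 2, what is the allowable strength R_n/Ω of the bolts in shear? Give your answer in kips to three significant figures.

A_b = π × 1² / 4 = 0.7854 in².
R_n = F_nv · A_b · n · n_s = 54 × 0.7854 × 3 × 1 = 127.2 kips.
Allowable strength R_n/Ω = 127.2 / 2 = 63.6 kips.

63.6 kips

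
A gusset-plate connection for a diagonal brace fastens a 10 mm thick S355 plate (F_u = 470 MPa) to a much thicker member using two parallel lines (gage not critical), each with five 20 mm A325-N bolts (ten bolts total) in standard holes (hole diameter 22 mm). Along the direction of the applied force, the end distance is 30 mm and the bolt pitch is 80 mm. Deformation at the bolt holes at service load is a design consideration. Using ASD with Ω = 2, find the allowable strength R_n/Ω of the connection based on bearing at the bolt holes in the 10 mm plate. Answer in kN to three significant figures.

1010 kN

Per bolt r_n = 1.2 l_c t F_u ≤ 2.4 d t F_u; upper limit = 2.4 × 20 × 10 × 470 / 1000 = 225.6 kN.
Edge bolt: l_c = 30 − 22/2 = 19 mm → 1.2 × 19 × 10 × 470 / 1000 = 107.2 → r_n = 107.2 kN.
Interior bolts: l_c = 80 − 22 = 58 mm → 1.2 × 58 × 10 × 470 / 1000 = 327.1 → r_n = 225.6 kN.
R_n = 2 × 107.2 + 8 × 225.6 = 2019 kN.
Allowable strength R_n/Ω = 2019 / 2 = 1010 kN.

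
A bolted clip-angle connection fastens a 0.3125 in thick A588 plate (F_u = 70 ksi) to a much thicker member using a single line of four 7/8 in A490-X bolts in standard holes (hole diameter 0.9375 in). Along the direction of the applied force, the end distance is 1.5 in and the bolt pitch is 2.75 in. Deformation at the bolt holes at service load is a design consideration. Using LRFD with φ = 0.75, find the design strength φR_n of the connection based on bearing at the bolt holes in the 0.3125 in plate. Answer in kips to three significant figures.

Per bolt r_n = 1.2 l_c t F_u ≤ 2.4 d t F_u; upper limit = 2.4 × 0.875 × 0.3125 × 70 = 45.94 kips.
Edge bolt: l_c = 1.5 − 0.9375/2 = 1.031 in → 1.2 × 1.031 × 0.3125 × 70 = 27.07 → r_n = 27.07 kips.
Interior bolts: l_c = 2.75 − 0.9375 = 1.812 in → 1.2 × 1.812 × 0.3125 × 70 = 47.58 → r_n = 45.94 kips.
R_n = 1 × 27.07 + 3 × 45.94 = 164.9 kips.
Design strength φR_n = 0.75 × 164.9 = 124 kips.

124 kips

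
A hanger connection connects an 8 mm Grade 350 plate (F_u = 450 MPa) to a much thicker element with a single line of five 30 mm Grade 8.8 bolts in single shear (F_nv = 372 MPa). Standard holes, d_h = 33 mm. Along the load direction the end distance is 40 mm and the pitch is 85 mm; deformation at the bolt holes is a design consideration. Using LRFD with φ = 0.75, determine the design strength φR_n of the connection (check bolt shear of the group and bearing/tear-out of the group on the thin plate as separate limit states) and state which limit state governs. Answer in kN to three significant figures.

Bolt shear: A_b = π·30²/4 = 706.9 mm²; R_n = 372 × 706.9 × 5 × 1 / 1000 = 1315 kN → 0.75 × 1315 = 986 kN.
Bearing (1.2 l_c t F_u ≤ 2.4 d t F_u): upper limit = 2.4·30·8·450 / 1000 = 259.2 kN.
  Edge l_c = 40 − 33/2 = 23.5 → r_n = 101.5 kN; interior l_c = 85 − 33 = 52 → r_n = 224.6 kN.
  R_n,bearing = 1·101.5 + 4·224.6 = 1000 kN → 0.75 × 1000 = 750 kN.
Bearing governs: 750 kN.

750 kN (bearing governs)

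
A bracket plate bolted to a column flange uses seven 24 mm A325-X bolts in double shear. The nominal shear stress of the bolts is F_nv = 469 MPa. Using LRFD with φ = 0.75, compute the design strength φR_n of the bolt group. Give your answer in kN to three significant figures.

2230 kN

A_b = π × 24² / 4 = 452.4 mm².
R_n = F_nv · A_b · n · n_s = 469 × 452.4 × 7 × 2 / 1000 = 2970 kN.
Design strength φR_n = 0.75 × 2970 = 2230 kN.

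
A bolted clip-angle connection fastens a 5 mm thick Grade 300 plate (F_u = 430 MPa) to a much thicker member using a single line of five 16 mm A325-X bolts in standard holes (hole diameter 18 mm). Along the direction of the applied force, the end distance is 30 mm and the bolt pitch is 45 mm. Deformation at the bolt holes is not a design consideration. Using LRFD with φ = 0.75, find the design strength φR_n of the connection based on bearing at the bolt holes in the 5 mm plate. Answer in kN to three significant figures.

312 kN

Per bolt r_n = 1.5 l_c t F_u ≤ 3.0 d t F_u; upper limit = 3.0 × 16 × 5 × 430 / 1000 = 103.2 kN.
Edge bolt: l_c = 30 − 18/2 = 21 mm → 1.5 × 21 × 5 × 430 / 1000 = 67.72 → r_n = 67.72 kN.
Interior bolts: l_c = 45 − 18 = 27 mm → 1.5 × 27 × 5 × 430 / 1000 = 87.08 → r_n = 87.08 kN.
R_n = 1 × 67.72 + 4 × 87.08 = 416 kN.
Design strength φR_n = 0.75 × 416 = 312 kN.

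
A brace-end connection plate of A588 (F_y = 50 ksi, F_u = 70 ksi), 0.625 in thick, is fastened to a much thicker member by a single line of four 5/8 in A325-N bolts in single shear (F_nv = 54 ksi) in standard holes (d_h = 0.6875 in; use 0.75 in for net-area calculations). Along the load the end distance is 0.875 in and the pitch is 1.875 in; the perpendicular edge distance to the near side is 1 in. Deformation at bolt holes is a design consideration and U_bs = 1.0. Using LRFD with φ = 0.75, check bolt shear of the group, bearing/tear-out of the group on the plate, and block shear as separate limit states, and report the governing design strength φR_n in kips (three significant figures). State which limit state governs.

Bolt shear: A_b = π·0.625²/4 = 0.3068 in²; R_n = 54 × 0.3068 × 4 × 1 = 66.27 kips → 0.75 × 66.27 = 49.7 kips.
Bearing: edge l_c = 0.5312, r_n = 27.89 kips; interior l_c = 1.188, r_n = 62.34 kips; R_n = 27.89 + 3·62.34 = 214.9 kips → 161 kips.
Block shear: A_gv = 4.062, A_nv = 2.422, A_nt = 0.3906 in²; R_n = min(0.6F_uA_nv, 0.6F_yA_gv) + U_bs·F_u·A_nt = 129.1 kips → 96.8 kips.
Bolt shear governs: 49.7 kips.

49.7 kips (bolt shear governs)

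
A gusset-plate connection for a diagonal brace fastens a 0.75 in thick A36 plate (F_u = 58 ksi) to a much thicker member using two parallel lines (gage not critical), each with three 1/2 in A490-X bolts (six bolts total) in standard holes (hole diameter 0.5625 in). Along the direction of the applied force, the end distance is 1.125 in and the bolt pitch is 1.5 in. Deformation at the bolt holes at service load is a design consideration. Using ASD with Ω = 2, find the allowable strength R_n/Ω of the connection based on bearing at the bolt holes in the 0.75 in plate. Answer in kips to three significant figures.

142 kips

Per bolt r_n = 1.2 l_c t F_u ≤ 2.4 d t F_u; upper limit = 2.4 × 0.5 × 0.75 × 58 = 52.2 kips.
Edge bolt: l_c = 1.125 − 0.5625/2 = 0.8438 in → 1.2 × 0.8438 × 0.75 × 58 = 44.04 → r_n = 44.04 kips.
Interior bolts: l_c = 1.5 − 0.5625 = 0.9375 in → 1.2 × 0.9375 × 0.75 × 58 = 48.94 → r_n = 48.94 kips.
R_n = 2 × 44.04 + 4 × 48.94 = 283.8 kips.
Allowable strength R_n/Ω = 283.8 / 2 = 142 kips.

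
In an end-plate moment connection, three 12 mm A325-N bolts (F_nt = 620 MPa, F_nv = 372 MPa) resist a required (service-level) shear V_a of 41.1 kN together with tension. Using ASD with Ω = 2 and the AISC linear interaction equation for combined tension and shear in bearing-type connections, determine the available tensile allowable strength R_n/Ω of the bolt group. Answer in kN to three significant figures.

68.2 kN

A_b = π·12²/4 = 113.1 mm²; f_rv = 41.1 × 1000 / (3 × 113.1) = 121.1 MPa.
F'_nt = 1.3 F_nt − (Ω F_nt / F_nv) f_rv = 1.3·620 − (2·620/372)·121.1 = 402.2 MPa, capped at F_nt → F'_nt = 402.2 MPa.
R_n = F'_nt · A_b · n = 402.2 × 113.1 × 3 / 1000 = 136.5 kN.
Allowable strength R_n/Ω = 136.5 / 2 = 68.2 kN.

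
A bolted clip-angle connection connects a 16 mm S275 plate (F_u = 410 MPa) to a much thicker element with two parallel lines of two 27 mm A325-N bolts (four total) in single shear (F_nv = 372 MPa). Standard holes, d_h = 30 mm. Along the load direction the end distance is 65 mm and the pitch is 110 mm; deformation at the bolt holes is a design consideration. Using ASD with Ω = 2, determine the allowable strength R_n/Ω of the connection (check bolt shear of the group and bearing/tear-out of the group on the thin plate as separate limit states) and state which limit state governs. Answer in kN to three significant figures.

426 kN (bolt shear governs)

Bolt shear: A_b = π·27²/4 = 572.6 mm²; R_n = 372 × 572.6 × 4 × 1 / 1000 = 852 kN → 852 / 2 = 426 kN.
Bearing (1.2 l_c t F_u ≤ 2.4 d t F_u): upper limit = 2.4·27·16·410 / 1000 = 425.1 kN.
  Edge l_c = 65 − 30/2 = 50 → r_n = 393.6 kN; interior l_c = 110 − 30 = 80 → r_n = 425.1 kN.
  R_n,bearing = 2·393.6 + 2·425.1 = 1637 kN → 1637 / 2 = 819 kN.
Bolt shear governs: 426 kN.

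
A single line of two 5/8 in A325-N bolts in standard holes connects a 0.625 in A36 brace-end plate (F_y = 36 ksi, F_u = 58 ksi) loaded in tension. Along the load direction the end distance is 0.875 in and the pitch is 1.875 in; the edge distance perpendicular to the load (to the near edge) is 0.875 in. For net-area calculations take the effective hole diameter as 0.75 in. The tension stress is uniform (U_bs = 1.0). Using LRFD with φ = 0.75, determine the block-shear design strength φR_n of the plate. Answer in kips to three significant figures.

Shear plane L_v = 0.875 + 1·1.875 = 2.75 in; A_gv = 2.75 × 0.625 = 1.719 in².
A_nv = (2.75 − 1.5·0.75) × 0.625 = 1.016 in².
A_nt = (0.875 − 0.5·0.75) × 0.625 = 0.3125 in².
0.6 F_u A_nv = 35.34 kips; 0.6 F_y A_gv = 37.12 kips → shear rupture governs the shear term.
R_n = 35.34 + 1.0 × 58 × 0.3125 = 53.47 kips.
Design strength φR_n = 0.75 × 53.47 = 40.1 kips.

40.1 kips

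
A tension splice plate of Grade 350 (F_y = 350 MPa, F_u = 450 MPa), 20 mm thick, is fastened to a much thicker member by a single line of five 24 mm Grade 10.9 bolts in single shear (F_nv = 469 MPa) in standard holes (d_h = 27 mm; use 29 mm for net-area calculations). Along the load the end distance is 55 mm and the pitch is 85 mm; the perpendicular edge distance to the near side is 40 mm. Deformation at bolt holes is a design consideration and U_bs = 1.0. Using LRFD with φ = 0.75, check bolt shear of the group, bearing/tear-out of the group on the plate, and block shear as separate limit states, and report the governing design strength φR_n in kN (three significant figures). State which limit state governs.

796 kN (bolt shear governs)

Bolt shear: A_b = π·24²/4 = 452.4 mm²; R_n = 469 × 452.4 × 5 × 1 / 1000 = 1061 kN → 0.75 × 1061 = 796 kN.
Bearing: edge l_c = 41.5, r_n = 448.2 kN; interior l_c = 58, r_n = 518.4 kN; R_n = 448.2 + 4·518.4 = 2522 kN → 1890 kN.
Block shear: A_gv = 7900, A_nv = 5290, A_nt = 510 mm²; R_n = min(0.6F_uA_nv, 0.6F_yA_gv) + U_bs·F_u·A_nt = 1658 kN → 1240 kN.
Bolt shear governs: 796 kN.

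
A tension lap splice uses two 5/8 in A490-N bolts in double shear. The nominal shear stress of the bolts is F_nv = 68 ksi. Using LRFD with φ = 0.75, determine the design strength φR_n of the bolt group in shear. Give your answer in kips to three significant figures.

62.6 kips

A_b = π × 0.625² / 4 = 0.3068 in².
R_n = F_nv · A_b · n · n_s = 68 × 0.3068 × 2 × 2 = 83.45 kips.
Design strength φR_n = 0.75 × 83.45 = 62.6 kips.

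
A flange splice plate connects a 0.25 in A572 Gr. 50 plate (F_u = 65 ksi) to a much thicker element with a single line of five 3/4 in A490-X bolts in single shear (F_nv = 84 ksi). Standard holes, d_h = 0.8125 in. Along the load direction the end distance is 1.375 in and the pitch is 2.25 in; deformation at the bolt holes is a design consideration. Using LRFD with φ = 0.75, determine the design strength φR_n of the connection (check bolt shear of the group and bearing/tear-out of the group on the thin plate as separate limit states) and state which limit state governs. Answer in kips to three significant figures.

98.3 kips (bearing governs)

Bolt shear: A_b = π·0.75²/4 = 0.4418 in²; R_n = 84 × 0.4418 × 5 × 1 = 185.6 kips → 0.75 × 185.6 = 139 kips.
Bearing (1.2 l_c t F_u ≤ 2.4 d t F_u): upper limit = 2.4·0.75·0.25·65 = 29.25 kips.
  Edge l_c = 1.375 − 0.8125/2 = 0.9688 → r_n = 18.89 kips; interior l_c = 2.25 − 0.8125 = 1.438 → r_n = 28.03 kips.
  R_n,bearing = 1·18.89 + 4·28.03 = 131 kips → 0.75 × 131 = 98.3 kips.
Bearing governs: 98.3 kips.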